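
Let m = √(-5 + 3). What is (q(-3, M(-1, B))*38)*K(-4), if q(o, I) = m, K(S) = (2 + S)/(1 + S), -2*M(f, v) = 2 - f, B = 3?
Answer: 76*I*√2/3 ≈ 35.827*I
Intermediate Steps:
M(f, v) = -1 + f/2 (M(f, v) = -(2 - f)/2 = -1 + f/2)
m = I*√2 (m = √(-2) = I*√2 ≈ 1.4142*I)
K(S) = (2 + S)/(1 + S)
q(o, I) = I*√2
(q(-3, M(-1, B))*38)*K(-4) = ((I*√2)*38)*((2 - 4)/(1 - 4)) = (38*I*√2)*(-2/(-3)) = (38*I*√2)*(-⅓*(-2)) = (38*I*√2)*(⅔) = 76*I*√2/3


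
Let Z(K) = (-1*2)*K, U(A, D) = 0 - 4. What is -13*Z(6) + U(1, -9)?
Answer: 152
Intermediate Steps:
U(A, D) = -4
Z(K) = -2*K
-13*Z(6) + U(1, -9) = -(-26)*6 - 4 = -13*(-12) - 4 = 156 - 4 = 152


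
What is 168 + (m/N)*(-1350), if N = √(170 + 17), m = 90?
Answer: 168 - 121500*√187/187 ≈ -8717.0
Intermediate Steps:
N = √187 ≈ 13.675
168 + (m/N)*(-1350) = 168 + (90/(√187))*(-1350) = 168 + (90*(√187/187))*(-1350) = 168 + (90*√187/187)*(-1350) = 168 - 121500*√187/187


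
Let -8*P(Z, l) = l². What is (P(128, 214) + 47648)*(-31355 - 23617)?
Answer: -2304618642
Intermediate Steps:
P(Z, l) = -l²/8
(P(128, 214) + 47648)*(-31355 - 23617) = (-⅛*214² + 47648)*(-31355 - 23617) = (-⅛*45796 + 47648)*(-54972) = (-11449/2 + 47648)*(-54972) = (83847/2)*(-54972) = -2304618642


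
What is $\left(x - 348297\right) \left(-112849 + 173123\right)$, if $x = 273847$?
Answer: $-4487399300$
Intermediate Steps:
$\left(x - 348297\right) \left(-112849 + 173123\right) = \left(273847 - 348297\right) \left(-112849 + 173123\right) = \left(-74450\right) 60274 = -4487399300$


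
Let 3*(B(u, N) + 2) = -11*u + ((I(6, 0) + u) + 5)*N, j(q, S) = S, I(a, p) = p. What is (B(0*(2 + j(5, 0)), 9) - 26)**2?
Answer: 169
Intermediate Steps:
B(u, N) = -2 - 11*u/3 + N*(5 + u)/3 (B(u, N) = -2 + (-11*u + ((0 + u) + 5)*N)/3 = -2 + (-11*u + (u + 5)*N)/3 = -2 + (-11*u + (5 + u)*N)/3 = -2 + (-11*u + N*(5 + u))/3 = -2 + (-11*u/3 + N*(5 + u)/3) = -2 - 11*u/3 + N*(5 + u)/3)
(B(0*(2 + j(5, 0)), 9) - 26)**2 = ((-2 - 0*(2 + 0) + (5/3)*9 + (1/3)*9*(0*(2 + 0))) - 26)**2 = ((-2 - 0*2 + 15 + (1/3)*9*(0*2)) - 26)**2 = ((-2 - 11/3*0 + 15 + (1/3)*9*0) - 26)**2 = ((-2 + 0 + 15 + 0) - 26)**2 = (13 - 26)**2 = (-13)**2 = 169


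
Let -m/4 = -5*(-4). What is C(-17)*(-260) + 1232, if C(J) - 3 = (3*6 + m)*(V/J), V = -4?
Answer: 72164/17 ≈ 4244.9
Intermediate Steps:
m = -80 (m = -(-20)*(-4) = -4*20 = -80)
C(J) = 3 + 248/J (C(J) = 3 + (3*6 - 80)*(-4/J) = 3 + (18 - 80)*(-4/J) = 3 - (-248)/J = 3 + 248/J)
C(-17)*(-260) + 1232 = (3 + 248/(-17))*(-260) + 1232 = (3 + 248*(-1/17))*(-260) + 1232 = (3 - 248/17)*(-260) + 1232 = -197/17*(-260) + 1232 = 51220/17 + 1232 = 72164/17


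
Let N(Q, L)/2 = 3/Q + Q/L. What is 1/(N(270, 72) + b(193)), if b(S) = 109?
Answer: 90/10487 ≈ 0.0085821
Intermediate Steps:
N(Q, L) = 6/Q + 2*Q/L (N(Q, L) = 2*(3/Q + Q/L) = 6/Q + 2*Q/L)
1/(N(270, 72) + b(193)) = 1/((6/270 + 2*270/72) + 109) = 1/((6*(1/270) + 2*270*(1/72)) + 109) = 1/((1/45 + 15/2) + 109) = 1/(677/90 + 109) = 1/(10487/90) = 90/10487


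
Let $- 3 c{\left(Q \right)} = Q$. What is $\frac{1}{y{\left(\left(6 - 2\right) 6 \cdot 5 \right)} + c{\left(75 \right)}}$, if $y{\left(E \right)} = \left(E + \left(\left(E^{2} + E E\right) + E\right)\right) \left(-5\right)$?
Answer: $- \frac{1}{145225} \approx -6.8859 \cdot 10^{-6}$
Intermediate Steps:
$c{\left(Q \right)} = - \frac{Q}{3}$
$y{\left(E \right)} = - 10 E - 10 E^{2}$ ($y{\left(E \right)} = \left(E + \left(\left(E^{2} + E^{2}\right) + E\right)\right) \left(-5\right) = \left(E + \left(2 E^{2} + E\right)\right) \left(-5\right) = \left(E + \left(E + 2 E^{2}\right)\right) \left(-5\right) = \left(2 E + 2 E^{2}\right) \left(-5\right) = - 10 E - 10 E^{2}$)
$\frac{1}{y{\left(\left(6 - 2\right) 6 \cdot 5 \right)} + c{\left(75 \right)}} = \frac{1}{- 10 \left(6 - 2\right) 6 \cdot 5 \left(1 + \left(6 - 2\right) 6 \cdot 5\right) - 25} = \frac{1}{- 10 \cdot 4 \cdot 6 \cdot 5 \left(1 + 4 \cdot 6 \cdot 5\right) - 25} = \frac{1}{- 10 \cdot 24 \cdot 5 \left(1 + 24 \cdot 5\right) - 25} = \frac{1}{\left(-10\right) 120 \left(1 + 120\right) - 25} = \frac{1}{\left(-10\right) 120 \cdot 121 - 25} = \frac{1}{-145200 - 25} = \frac{1}{-145225} = - \frac{1}{145225}$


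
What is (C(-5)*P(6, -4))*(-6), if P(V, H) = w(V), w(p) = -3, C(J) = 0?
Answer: 0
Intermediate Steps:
P(V, H) = -3
(C(-5)*P(6, -4))*(-6) = (0*(-3))*(-6) = 0*(-6) = 0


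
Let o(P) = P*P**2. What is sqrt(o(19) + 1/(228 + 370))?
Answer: sqrt(2452806434)/598 ≈ 82.819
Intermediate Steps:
o(P) = P**3
sqrt(o(19) + 1/(228 + 370)) = sqrt(19**3 + 1/(228 + 370)) = sqrt(6859 + 1/598) = sqrt(4101683/598) = sqrt(2452806434)/598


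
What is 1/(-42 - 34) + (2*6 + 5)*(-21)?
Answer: -27133/76 ≈ -357.01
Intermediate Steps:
1/(-42 - 34) + (2*6 + 5)*(-21) = 1/(-76) + (12 + 5)*(-21) = -1/76 + 17*(-21) = -1/76 - 357 = -27133/76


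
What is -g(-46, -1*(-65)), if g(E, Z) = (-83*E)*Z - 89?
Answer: -248081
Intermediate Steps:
g(E, Z) = -89 - 83*E*Z (g(E, Z) = -83*E*Z - 89 = -89 - 83*E*Z)
-g(-46, -1*(-65)) = -(-89 - 83*(-46)*(-1*(-65))) = -(-89 - 83*(-46)*65) = -(-89 + 248170) = -1*248081 = -248081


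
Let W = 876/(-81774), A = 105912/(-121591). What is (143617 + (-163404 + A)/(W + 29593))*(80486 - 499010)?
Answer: -2947567631509609724143932/49040428775941 ≈ -6.0105e+10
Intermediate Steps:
A = -105912/121591 (A = 105912*(-1/121591) = -105912/121591 ≈ -0.87105)
W = -146/13629 (W = 876*(-1/81774) = -146/13629 ≈ -0.010712)
(143617 + (-163404 + A)/(W + 29593))*(80486 - 499010) = (143617 + (-163404 - 105912/121591)/(-146/13629 + 29593))*(80486 - 499010) = (143617 - 19868561676/(121591*403322851/13629))*(-418524) = (143617 - 19868561676/121591*13629/403322851)*(-418524) = (143617 - 270788627082204/49040428775941)*(-418524) = (7042768470887236393/49040428775941)*(-418524) = -2947567631509609724143932/49040428775941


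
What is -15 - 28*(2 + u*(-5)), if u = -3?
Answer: -491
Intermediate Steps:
-15 - 28*(2 + u*(-5)) = -15 - 28*(2 - 3*(-5)) = -15 - 28*(2 + 15) = -15 - 28*17 = -15 - 476 = -491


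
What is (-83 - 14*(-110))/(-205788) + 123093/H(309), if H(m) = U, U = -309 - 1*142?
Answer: -2302883581/8437308 ≈ -272.94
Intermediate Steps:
U = -451 (U = -309 - 142 = -451)
H(m) = -451
(-83 - 14*(-110))/(-205788) + 123093/H(309) = (-83 - 14*(-110))/(-205788) + 123093/(-451) = (-83 + 1540)*(-1/205788) + 123093*(-1/451) = 1457*(-1/205788) - 123093/451 = -1457/205788 - 123093/451 = -2302883581/8437308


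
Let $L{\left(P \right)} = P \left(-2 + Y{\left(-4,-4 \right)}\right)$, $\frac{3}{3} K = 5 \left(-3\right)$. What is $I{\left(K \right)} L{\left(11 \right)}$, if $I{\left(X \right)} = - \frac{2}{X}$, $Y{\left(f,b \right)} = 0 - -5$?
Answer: $\frac{22}{5} \approx 4.4$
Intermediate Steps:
$K = -15$ ($K = 5 \left(-3\right) = -15$)
$Y{\left(f,b \right)} = 5$ ($Y{\left(f,b \right)} = 0 + 5 = 5$)
$L{\left(P \right)} = 3 P$ ($L{\left(P \right)} = P \left(-2 + 5\right) = P 3 = 3 P$)
$I{\left(K \right)} L{\left(11 \right)} = - \frac{2}{-15} \cdot 3 \cdot 11 = \left(-2\right) \left(- \frac{1}{15}\right) 33 = \frac{2}{15} \cdot 33 = \frac{22}{5}$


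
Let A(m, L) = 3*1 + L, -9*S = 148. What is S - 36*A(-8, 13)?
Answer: -5332/9 ≈ -592.44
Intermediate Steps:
S = -148/9 (S = -⅑*148 = -148/9 ≈ -16.444)
A(m, L) = 3 + L
S - 36*A(-8, 13) = -148/9 - 36*(3 + 13) = -148/9 - 36*16 = -148/9 - 576 = -5332/9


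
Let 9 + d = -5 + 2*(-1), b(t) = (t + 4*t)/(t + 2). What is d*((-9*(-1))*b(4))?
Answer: -480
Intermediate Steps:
b(t) = 5*t/(2 + t) (b(t) = (5*t)/(2 + t) = 5*t/(2 + t))
d = -16 (d = -9 + (-5 + 2*(-1)) = -9 + (-5 - 2) = -9 - 7 = -16)
d*((-9*(-1))*b(4)) = -16*(-9*(-1))*5*4/(2 + 4) = -144*5*4/6 = -144*5*4*(⅙) = -144*10/3 = -16*30 = -480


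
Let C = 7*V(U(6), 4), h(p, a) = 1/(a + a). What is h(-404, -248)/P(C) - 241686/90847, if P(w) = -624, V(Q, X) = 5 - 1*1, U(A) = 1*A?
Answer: -74802692897/28117509888 ≈ -2.6604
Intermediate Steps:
U(A) = A
V(Q, X) = 4 (V(Q, X) = 5 - 1 = 4)
h(p, a) = 1/(2*a)
C = 28 (C = 7*4 = 28)
h(-404, -248)/P(C) - 241686/90847 = ((½)/(-248))/(-624) - 241686/90847 = ((½)*(-1/248))*(-1/624) - 241686*1/90847 = -1/496*(-1/624) - 241686/90847 = 1/309504 - 241686/90847 = -74802692897/28117509888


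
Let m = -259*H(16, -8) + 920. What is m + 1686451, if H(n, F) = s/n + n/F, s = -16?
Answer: 1688148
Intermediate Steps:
H(n, F) = -16/n + n/F
m = 1697 (m = -259*(-16/16 + 16/(-8)) + 920 = -259*(-16*1/16 + 16*(-⅛)) + 920 = -259*(-1 - 2) + 920 = -259*(-3) + 920 = 777 + 920 = 1697)
m + 1686451 = 1697 + 1686451 = 1688148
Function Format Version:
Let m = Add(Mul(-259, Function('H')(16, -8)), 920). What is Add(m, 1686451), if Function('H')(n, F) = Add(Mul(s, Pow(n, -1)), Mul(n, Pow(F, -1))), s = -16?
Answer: 1688148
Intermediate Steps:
Function('H')(n, F) = Add(Mul(-16, Pow(n, -1)), Mul(n, Pow(F, -1)))
m = 1697 (m = Add(Mul(-259, Add(Mul(-16, Pow(16, -1)), Mul(16, Pow(-8, -1)))), 920) = Add(Mul(-259, Add(Mul(-16, Rational(1, 16)), Mul(16, Rational(-1, 8)))), 920) = Add(Mul(-259, Add(-1, -2)), 920) = Add(Mul(-259, -3), 920) = Add(777, 920) = 1697)
Add(m, 1686451) = Add(1697, 1686451) = 1688148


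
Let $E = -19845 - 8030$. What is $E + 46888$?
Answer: $19013$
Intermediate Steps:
$E = -27875$
$E + 46888 = -27875 + 46888 = 19013$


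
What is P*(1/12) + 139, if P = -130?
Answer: 769/6 ≈ 128.17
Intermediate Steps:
P*(1/12) + 139 = -130/12 + 139 = -130*1/12 + 139 = -65/6 + 139 = 769/6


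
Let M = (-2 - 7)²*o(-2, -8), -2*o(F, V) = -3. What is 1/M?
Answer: 2/243 ≈ 0.0082304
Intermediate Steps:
o(F, V) = 3/2 (o(F, V) = -½*(-3) = 3/2)
M = 243/2 (M = (-2 - 7)²*(3/2) = (-9)²*(3/2) = 81*(3/2) = 243/2 ≈ 121.50)
1/M = 1/(243/2) = 2/243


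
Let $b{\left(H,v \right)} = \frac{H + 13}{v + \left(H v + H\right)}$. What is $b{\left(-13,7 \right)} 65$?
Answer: $0$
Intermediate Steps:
$b{\left(H,v \right)} = \frac{13 + H}{H + v + H v}$ ($b{\left(H,v \right)} = \frac{13 + H}{v + \left(H + H v\right)} = \frac{13 + H}{H + v + H v}$)
$b{\left(-13,7 \right)} 65 = \frac{13 - 13}{-13 + 7 - 91} \cdot 65 = \frac{1}{-13 + 7 - 91} \cdot 0 \cdot 65 = \frac{1}{-97} \cdot 0 \cdot 65 = \left(- \frac{1}{97}\right) 0 \cdot 65 = 0 \cdot 65 = 0$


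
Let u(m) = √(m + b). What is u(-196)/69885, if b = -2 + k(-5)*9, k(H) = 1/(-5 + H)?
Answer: I*√2210/232950 ≈ 0.00020181*I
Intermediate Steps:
b = -29/10 (b = -2 + 9/(-5 - 5) = -2 + 9/(-10) = -2 - ⅒*9 = -2 - 9/10 = -29/10 ≈ -2.9000)
u(m) = √(-29/10 + m) (u(m) = √(m - 29/10) = √(-29/10 + m))
u(-196)/69885 = (√(-290 + 100*(-196))/10)/69885 = (√(-290 - 19600)/10)*(1/69885) = (√(-19890)/10)*(1/69885) = ((3*I*√2210)/10)*(1/69885) = (3*I*√2210/10)*(1/69885) = I*√2210/232950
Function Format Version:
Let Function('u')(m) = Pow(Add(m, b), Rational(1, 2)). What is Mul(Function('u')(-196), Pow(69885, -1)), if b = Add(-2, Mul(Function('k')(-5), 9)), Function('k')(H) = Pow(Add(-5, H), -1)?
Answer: Mul(Rational(1, 232950), I, Pow(2210, Rational(1, 2))) ≈ Mul(0.00020181, I)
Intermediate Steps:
b = Rational(-29, 10) (b = Add(-2, Mul(Pow(Add(-5, -5), -1), 9)) = Add(-2, Mul(Pow(-10, -1), 9)) = Add(-2, Mul(Rational(-1, 10), 9)) = Add(-2, Rational(-9, 10)) = Rational(-29, 10) ≈ -2.9000)
Function('u')(m) = Pow(Add(Rational(-29, 10), m), Rational(1, 2)) (Function('u')(m) = Pow(Add(m, Rational(-29, 10)), Rational(1, 2)) = Pow(Add(Rational(-29, 10), m), Rational(1, 2)))
Mul(Function('u')(-196), Pow(69885, -1)) = Mul(Mul(Rational(1, 10), Pow(Add(-290, Mul(100, -196)), Rational(1, 2))), Pow(69885, -1)) = Mul(Mul(Rational(1, 10), Pow(Add(-290, -19600), Rational(1, 2))), Rational(1, 69885)) = Mul(Mul(Rational(1, 10), Pow(-19890, Rational(1, 2))), Rational(1, 69885)) = Mul(Mul(Rational(1, 10), Mul(3, I, Pow(2210, Rational(1, 2)))), Rational(1, 69885)) = Mul(Mul(Rational(3, 10), I, Pow(2210, Rational(1, 2))), Rational(1, 69885)) = Mul(Rational(1, 232950), I, Pow(2210, Rational(1, 2)))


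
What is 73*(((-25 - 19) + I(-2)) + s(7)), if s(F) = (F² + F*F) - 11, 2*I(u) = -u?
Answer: 3212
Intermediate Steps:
I(u) = -u/2 (I(u) = (-u)/2 = -u/2)
s(F) = -11 + 2*F² (s(F) = (F² + F²) - 11 = 2*F² - 11 = -11 + 2*F²)
73*(((-25 - 19) + I(-2)) + s(7)) = 73*(((-25 - 19) - ½*(-2)) + (-11 + 2*7²)) = 73*((-44 + 1) + (-11 + 2*49)) = 73*(-43 + (-11 + 98)) = 73*(-43 + 87) = 73*44 = 3212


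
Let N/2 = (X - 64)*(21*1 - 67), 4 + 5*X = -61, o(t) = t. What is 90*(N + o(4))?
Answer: 637920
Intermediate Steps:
X = -13 (X = -⅘ + (⅕)*(-61) = -⅘ - 61/5 = -13)
N = 7084 (N = 2*((-13 - 64)*(21*1 - 67)) = 2*(-77*(21 - 67)) = 2*(-77*(-46)) = 2*3542 = 7084)
90*(N + o(4)) = 90*(7084 + 4) = 90*7088 = 637920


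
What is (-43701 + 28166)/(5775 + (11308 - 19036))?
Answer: 15535/1953 ≈ 7.9544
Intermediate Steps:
(-43701 + 28166)/(5775 + (11308 - 19036)) = -15535/(5775 - 7728) = -15535/(-1953) = -15535*(-1/1953) = 15535/1953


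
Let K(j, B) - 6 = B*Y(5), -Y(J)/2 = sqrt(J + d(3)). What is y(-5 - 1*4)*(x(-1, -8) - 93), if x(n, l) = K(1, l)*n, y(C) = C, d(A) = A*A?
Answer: 891 + 144*sqrt(14) ≈ 1429.8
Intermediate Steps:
d(A) = A**2
Y(J) = -2*sqrt(9 + J) (Y(J) = -2*sqrt(J + 3**2) = -2*sqrt(J + 9) = -2*sqrt(9 + J))
K(j, B) = 6 - 2*B*sqrt(14) (K(j, B) = 6 + B*(-2*sqrt(9 + 5)) = 6 + B*(-2*sqrt(14)) = 6 - 2*B*sqrt(14))
x(n, l) = n*(6 - 2*l*sqrt(14)) (x(n, l) = (6 - 2*l*sqrt(14))*n = n*(6 - 2*l*sqrt(14)))
y(-5 - 1*4)*(x(-1, -8) - 93) = (-5 - 1*4)*(2*(-1)*(3 - 1*(-8)*sqrt(14)) - 93) = (-5 - 4)*(2*(-1)*(3 + 8*sqrt(14)) - 93) = -9*((-6 - 16*sqrt(14)) - 93) = -9*(-99 - 16*sqrt(14)) = 891 + 144*sqrt(14)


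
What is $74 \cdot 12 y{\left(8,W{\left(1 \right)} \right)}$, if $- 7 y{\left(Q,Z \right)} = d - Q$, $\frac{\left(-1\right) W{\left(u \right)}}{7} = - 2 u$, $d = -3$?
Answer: $\frac{9768}{7} \approx 1395.4$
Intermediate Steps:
$W{\left(u \right)} = 14 u$ ($W{\left(u \right)} = - 7 \left(- 2 u\right) = 14 u$)
$y{\left(Q,Z \right)} = \frac{3}{7} + \frac{Q}{7}$ ($y{\left(Q,Z \right)} = - \frac{-3 - Q}{7} = \frac{3}{7} + \frac{Q}{7}$)
$74 \cdot 12 y{\left(8,W{\left(1 \right)} \right)} = 74 \cdot 12 \left(\frac{3}{7} + \frac{1}{7} \cdot 8\right) = 888 \left(\frac{3}{7} + \frac{8}{7}\right) = 888 \cdot \frac{11}{7} = \frac{9768}{7}$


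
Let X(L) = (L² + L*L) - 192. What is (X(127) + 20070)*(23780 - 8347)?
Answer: 804614888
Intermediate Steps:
X(L) = -192 + 2*L² (X(L) = (L² + L²) - 192 = 2*L² - 192 = -192 + 2*L²)
(X(127) + 20070)*(23780 - 8347) = ((-192 + 2*127²) + 20070)*(23780 - 8347) = ((-192 + 2*16129) + 20070)*15433 = ((-192 + 32258) + 20070)*15433 = (32066 + 20070)*15433 = 52136*15433 = 804614888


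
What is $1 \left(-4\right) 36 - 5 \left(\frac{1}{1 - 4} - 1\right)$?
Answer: $- \frac{412}{3} \approx -137.33$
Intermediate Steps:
$1 \left(-4\right) 36 - 5 \left(\frac{1}{1 - 4} - 1\right) = \left(-4\right) 36 - 5 \left(\frac{1}{-3} - 1\right) = -144 - 5 \left(- \frac{1}{3} - 1\right) = -144 - - \frac{20}{3} = -144 + \frac{20}{3} = - \frac{412}{3}$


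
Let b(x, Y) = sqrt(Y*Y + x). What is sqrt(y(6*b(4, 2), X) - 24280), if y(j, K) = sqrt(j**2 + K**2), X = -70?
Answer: sqrt(-24280 + 2*sqrt(1297)) ≈ 155.59*I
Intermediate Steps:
b(x, Y) = sqrt(x + Y**2) (b(x, Y) = sqrt(Y**2 + x) = sqrt(x + Y**2))
y(j, K) = sqrt(K**2 + j**2)
sqrt(y(6*b(4, 2), X) - 24280) = sqrt(sqrt((-70)**2 + (6*sqrt(4 + 2**2))**2) - 24280) = sqrt(sqrt(4900 + (6*sqrt(4 + 4))**2) - 24280) = sqrt(sqrt(4900 + (6*sqrt(8))**2) - 24280) = sqrt(sqrt(4900 + (6*(2*sqrt(2)))**2) - 24280) = sqrt(sqrt(4900 + (12*sqrt(2))**2) - 24280) = sqrt(sqrt(4900 + 288) - 24280) = sqrt(sqrt(5188) - 24280) = sqrt(2*sqrt(1297) - 24280) = sqrt(-24280 + 2*sqrt(1297))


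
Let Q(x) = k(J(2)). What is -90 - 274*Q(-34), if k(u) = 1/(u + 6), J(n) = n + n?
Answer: -587/5 ≈ -117.40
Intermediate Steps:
J(n) = 2*n
k(u) = 1/(6 + u)
Q(x) = 1/10 (Q(x) = 1/(6 + 2*2) = 1/(6 + 4) = 1/10)
-90 - 274*Q(-34) = -90 - 274*1/10 = -90 - 137/5 = -587/5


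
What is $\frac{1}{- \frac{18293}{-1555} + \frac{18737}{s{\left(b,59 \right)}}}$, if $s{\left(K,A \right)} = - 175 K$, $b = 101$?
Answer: $\frac{5496925}{58838548} \approx 0.093424$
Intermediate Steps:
$\frac{1}{- \frac{18293}{-1555} + \frac{18737}{s{\left(b,59 \right)}}} = \frac{1}{- \frac{18293}{-1555} + \frac{18737}{\left(-175\right) 101}} = \frac{1}{\left(-18293\right) \left(- \frac{1}{1555}\right) + \frac{18737}{-17675}} = \frac{1}{\frac{18293}{1555} + 18737 \left(- \frac{1}{17675}\right)} = \frac{1}{\frac{18293}{1555} - \frac{18737}{17675}} = \frac{1}{\frac{58838548}{5496925}} = \frac{5496925}{58838548}$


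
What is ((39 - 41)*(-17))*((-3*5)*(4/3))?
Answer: -680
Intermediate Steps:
((39 - 41)*(-17))*((-3*5)*(4/3)) = (-2*(-17))*(-60/3) = 34*(-15*4/3) = 34*(-20) = -680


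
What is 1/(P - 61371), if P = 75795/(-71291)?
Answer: -71291/4375275756 ≈ -1.6294e-5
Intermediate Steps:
P = -75795/71291 (P = 75795*(-1/71291) = -75795/71291 ≈ -1.0632)
1/(P - 61371) = 1/(-75795/71291 - 61371) = 1/(-4375275756/71291) = -71291/4375275756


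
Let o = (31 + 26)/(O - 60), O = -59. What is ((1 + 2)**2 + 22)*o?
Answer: -1767/119 ≈ -14.849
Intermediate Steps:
o = -57/119 (o = (31 + 26)/(-59 - 60) = 57/(-119) = 57*(-1/119) = -57/119 ≈ -0.47899)
((1 + 2)**2 + 22)*o = ((1 + 2)**2 + 22)*(-57/119) = (3**2 + 22)*(-57/119) = (9 + 22)*(-57/119) = 31*(-57/119) = -1767/119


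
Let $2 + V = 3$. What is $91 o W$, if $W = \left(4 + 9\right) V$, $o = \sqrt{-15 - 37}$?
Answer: $2366 i \sqrt{13} \approx 8530.7 i$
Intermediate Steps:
$V = 1$ ($V = -2 + 3 = 1$)
$o = 2 i \sqrt{13}$ ($o = \sqrt{-52} = 2 i \sqrt{13} \approx 7.2111 i$)
$W = 13$ ($W = \left(4 + 9\right) 1 = 13 \cdot 1 = 13$)
$91 o W = 91 \cdot 2 i \sqrt{13} \cdot 13 = 182 i \sqrt{13} \cdot 13 = 2366 i \sqrt{13}$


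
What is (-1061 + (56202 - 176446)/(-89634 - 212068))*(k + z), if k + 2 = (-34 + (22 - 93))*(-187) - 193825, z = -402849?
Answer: 92322398957349/150851 ≈ 6.1201e+8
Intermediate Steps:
k = -174192 (k = -2 + ((-34 + (22 - 93))*(-187) - 193825) = -2 + ((-34 - 71)*(-187) - 193825) = -2 + (-105*(-187) - 193825) = -2 + (19635 - 193825) = -2 - 174190 = -174192)
(-1061 + (56202 - 176446)/(-89634 - 212068))*(k + z) = (-1061 + (56202 - 176446)/(-89634 - 212068))*(-174192 - 402849) = (-1061 - 120244/(-301702))*(-577041) = (-1061 - 120244*(-1/301702))*(-577041) = (-1061 + 60122/150851)*(-577041) = -159992789/150851*(-577041) = 92322398957349/150851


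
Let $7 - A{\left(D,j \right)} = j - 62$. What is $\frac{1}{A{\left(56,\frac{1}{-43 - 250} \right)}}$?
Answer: $\frac{293}{20218} \approx 0.014492$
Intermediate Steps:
$A{\left(D,j \right)} = 69 - j$ ($A{\left(D,j \right)} = 7 - \left(j - 62\right) = 7 - \left(-62 + j\right) = 69 - j$)
$\frac{1}{A{\left(56,\frac{1}{-43 - 250} \right)}} = \frac{1}{69 - \frac{1}{-43 - 250}} = \frac{1}{69 - \frac{1}{-293}} = \frac{1}{69 - - \frac{1}{293}} = \frac{1}{69 + \frac{1}{293}} = \frac{1}{\frac{20218}{293}} = \frac{293}{20218}$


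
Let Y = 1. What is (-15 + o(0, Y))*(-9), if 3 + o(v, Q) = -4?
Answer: 198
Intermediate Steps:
o(v, Q) = -7 (o(v, Q) = -3 - 4 = -7)
(-15 + o(0, Y))*(-9) = (-15 - 7)*(-9) = -22*(-9) = 198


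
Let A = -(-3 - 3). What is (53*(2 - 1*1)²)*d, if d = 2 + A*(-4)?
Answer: -1166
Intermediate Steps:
A = 6 (A = -1*(-6) = 6)
d = -22 (d = 2 + 6*(-4) = 2 - 24 = -22)
(53*(2 - 1*1)²)*d = (53*(2 - 1*1)²)*(-22) = (53*(2 - 1)²)*(-22) = (53*1²)*(-22) = (53*1)*(-22) = 53*(-22) = -1166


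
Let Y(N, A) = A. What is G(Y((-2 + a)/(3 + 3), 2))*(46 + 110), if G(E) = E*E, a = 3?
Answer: 624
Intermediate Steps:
G(E) = E**2
G(Y((-2 + a)/(3 + 3), 2))*(46 + 110) = 2**2*(46 + 110) = 4*156 = 624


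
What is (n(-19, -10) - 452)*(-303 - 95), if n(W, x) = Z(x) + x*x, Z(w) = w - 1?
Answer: 144474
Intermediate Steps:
Z(w) = -1 + w
n(W, x) = -1 + x + x**2 (n(W, x) = (-1 + x) + x*x = (-1 + x) + x**2 = -1 + x + x**2)
(n(-19, -10) - 452)*(-303 - 95) = ((-1 - 10 + (-10)**2) - 452)*(-303 - 95) = ((-1 - 10 + 100) - 452)*(-398) = (89 - 452)*(-398) = -363*(-398) = 144474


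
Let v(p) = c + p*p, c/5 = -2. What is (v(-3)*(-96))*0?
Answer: 0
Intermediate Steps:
c = -10 (c = 5*(-2) = -10)
v(p) = -10 + p² (v(p) = -10 + p*p = -10 + p²)
(v(-3)*(-96))*0 = ((-10 + (-3)²)*(-96))*0 = ((-10 + 9)*(-96))*0 = -1*(-96)*0 = 96*0 = 0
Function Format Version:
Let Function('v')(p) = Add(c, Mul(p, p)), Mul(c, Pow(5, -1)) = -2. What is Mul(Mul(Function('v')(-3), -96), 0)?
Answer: 0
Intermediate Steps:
c = -10 (c = Mul(5, -2) = -10)
Function('v')(p) = Add(-10, Pow(p, 2)) (Function('v')(p) = Add(-10, Mul(p, p)) = Add(-10, Pow(p, 2)))
Mul(Mul(Function('v')(-3), -96), 0) = Mul(Mul(Add(-10, Pow(-3, 2)), -96), 0) = Mul(Mul(Add(-10, 9), -96), 0) = Mul(Mul(-1, -96), 0) = Mul(96, 0) = 0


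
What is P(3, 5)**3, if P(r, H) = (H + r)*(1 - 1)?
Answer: 0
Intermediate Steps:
P(r, H) = 0 (P(r, H) = (H + r)*0 = 0)
P(3, 5)**3 = 0**3 = 0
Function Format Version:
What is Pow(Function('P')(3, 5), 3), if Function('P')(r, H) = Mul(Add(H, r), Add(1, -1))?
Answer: 0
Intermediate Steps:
Function('P')(r, H) = 0 (Function('P')(r, H) = Mul(Add(H, r), 0) = 0)
Pow(Function('P')(3, 5), 3) = Pow(0, 3) = 0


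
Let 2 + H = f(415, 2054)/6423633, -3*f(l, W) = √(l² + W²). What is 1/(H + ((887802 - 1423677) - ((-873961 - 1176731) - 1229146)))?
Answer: 1019018069113561084161/2796145839942916186051110580 + 19270899*√4391141/2796145839942916186051110580 ≈ 3.6444e-7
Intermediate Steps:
f(l, W) = -√(W² + l²)/3 (f(l, W) = -√(l² + W²)/3 = -√(W² + l²)/3)
H = -2 - √4391141/19270899 (H = -2 - √(2054² + 415²)/3/6423633 = -2 - √(4218916 + 172225)/3*(1/6423633) = -2 - √4391141/3*(1/6423633) = -2 - √4391141/19270899 ≈ -2.0001)
1/(H + ((887802 - 1423677) - ((-873961 - 1176731) - 1229146))) = 1/((-2 - √4391141/19270899) + ((887802 - 1423677) - ((-873961 - 1176731) - 1229146))) = 1/((-2 - √4391141/19270899) + (-535875 - (-2050692 - 1229146))) = 1/((-2 - √4391141/19270899) + (-535875 - 1*(-3279838))) = 1/((-2 - √4391141/19270899) + (-535875 + 3279838)) = 1/((-2 - √4391141/19270899) + 2743963) = 1/(2743961 - √4391141/19270899)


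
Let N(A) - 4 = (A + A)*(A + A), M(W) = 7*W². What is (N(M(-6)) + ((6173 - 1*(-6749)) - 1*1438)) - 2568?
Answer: 262936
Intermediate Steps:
N(A) = 4 + 4*A² (N(A) = 4 + (A + A)*(A + A) = 4 + (2*A)*(2*A) = 4 + 4*A²)
(N(M(-6)) + ((6173 - 1*(-6749)) - 1*1438)) - 2568 = ((4 + 4*(7*(-6)²)²) + ((6173 - 1*(-6749)) - 1*1438)) - 2568 = ((4 + 4*(7*36)²) + ((6173 + 6749) - 1438)) - 2568 = ((4 + 4*252²) + (12922 - 1438)) - 2568 = ((4 + 4*63504) + 11484) - 2568 = ((4 + 254016) + 11484) - 2568 = (254020 + 11484) - 2568 = 265504 - 2568 = 262936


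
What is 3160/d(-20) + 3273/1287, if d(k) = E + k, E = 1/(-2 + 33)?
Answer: -41349511/265551 ≈ -155.71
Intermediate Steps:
E = 1/31 ≈ 0.032258
d(k) = 1/31 + k
3160/d(-20) + 3273/1287 = 3160/(1/31 - 20) + 3273/1287 = 3160/(-619/31) + 3273*(1/1287) = 3160*(-31/619) + 1091/429 = -97960/619 + 1091/429 = -41349511/265551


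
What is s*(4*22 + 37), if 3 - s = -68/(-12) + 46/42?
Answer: -9875/21 ≈ -470.24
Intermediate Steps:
s = -79/21 (s = 3 - (-68/(-12) + 46/42) = 3 - (-68*(-1/12) + 46*(1/42)) = 3 - (17/3 + 23/21) = 3 - 1*142/21 = 3 - 142/21 = -79/21 ≈ -3.7619)
s*(4*22 + 37) = -79*(4*22 + 37)/21 = -79*(88 + 37)/21 = -79/21*125 = -9875/21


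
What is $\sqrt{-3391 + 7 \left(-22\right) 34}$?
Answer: $i \sqrt{8627} \approx 92.882 i$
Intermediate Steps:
$\sqrt{-3391 + 7 \left(-22\right) 34} = \sqrt{-3391 - 5236} = \sqrt{-8627} = i \sqrt{8627}$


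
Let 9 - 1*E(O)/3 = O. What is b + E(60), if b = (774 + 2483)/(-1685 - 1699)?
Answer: -521009/3384 ≈ -153.96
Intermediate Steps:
E(O) = 27 - 3*O
b = -3257/3384 (b = 3257/(-3384) = 3257*(-1/3384) = -3257/3384 ≈ -0.96247)
b + E(60) = -3257/3384 + (27 - 3*60) = -3257/3384 + (27 - 180) = -3257/3384 - 153 = -521009/3384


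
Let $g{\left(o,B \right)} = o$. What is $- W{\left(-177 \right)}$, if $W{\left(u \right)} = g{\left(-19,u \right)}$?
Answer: $19$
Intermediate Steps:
$W{\left(u \right)} = -19$
$- W{\left(-177 \right)} = \left(-1\right) \left(-19\right) = 19$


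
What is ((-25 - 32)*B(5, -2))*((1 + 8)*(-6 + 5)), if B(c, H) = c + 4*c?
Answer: 12825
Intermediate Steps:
B(c, H) = 5*c
((-25 - 32)*B(5, -2))*((1 + 8)*(-6 + 5)) = ((-25 - 32)*(5*5))*((1 + 8)*(-6 + 5)) = (-57*25)*(9*(-1)) = -1425*(-9) = 12825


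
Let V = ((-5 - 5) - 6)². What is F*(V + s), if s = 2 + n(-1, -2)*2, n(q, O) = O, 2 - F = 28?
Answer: -6604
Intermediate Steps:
F = -26 (F = 2 - 1*28 = 2 - 28 = -26)
V = 256 (V = (-10 - 6)² = (-16)² = 256)
s = -2 (s = 2 - 2*2 = 2 - 4 = -2)
F*(V + s) = -26*(256 - 2) = -26*254 = -6604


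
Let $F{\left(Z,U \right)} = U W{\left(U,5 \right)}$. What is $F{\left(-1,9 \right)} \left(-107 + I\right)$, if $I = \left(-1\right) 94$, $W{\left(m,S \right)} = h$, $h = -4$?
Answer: $7236$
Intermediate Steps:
$W{\left(m,S \right)} = -4$
$F{\left(Z,U \right)} = - 4 U$ ($F{\left(Z,U \right)} = U \left(-4\right) = - 4 U$)
$I = -94$
$F{\left(-1,9 \right)} \left(-107 + I\right) = \left(-4\right) 9 \left(-107 - 94\right) = \left(-36\right) \left(-201\right) = 7236$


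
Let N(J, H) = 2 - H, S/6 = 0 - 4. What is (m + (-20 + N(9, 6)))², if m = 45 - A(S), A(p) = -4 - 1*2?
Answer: 729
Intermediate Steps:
S = -24 (S = 6*(0 - 4) = 6*(-4) = -24)
A(p) = -6 (A(p) = -4 - 2 = -6)
m = 51 (m = 45 - 1*(-6) = 45 + 6 = 51)
(m + (-20 + N(9, 6)))² = (51 + (-20 + (2 - 1*6)))² = (51 + (-20 + (2 - 6)))² = (51 + (-20 - 4))² = (51 - 24)² = 27² = 729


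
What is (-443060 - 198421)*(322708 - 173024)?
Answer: -96019442004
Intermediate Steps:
(-443060 - 198421)*(322708 - 173024) = -641481*149684 = -96019442004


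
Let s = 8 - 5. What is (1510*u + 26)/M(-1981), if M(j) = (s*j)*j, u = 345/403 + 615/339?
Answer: 26400002/76590632391 ≈ 0.00034469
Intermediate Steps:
u = 121600/45539 (u = 345*(1/403) + 615*(1/339) = 345/403 + 205/113 = 121600/45539 ≈ 2.6702)
s = 3
M(j) = 3*j² (M(j) = (3*j)*j = 3*j²)
(1510*u + 26)/M(-1981) = (1510*(121600/45539) + 26)/((3*(-1981)²)) = (183616000/45539 + 26)/((3*3924361)) = (184800014/45539)/11773083 = (184800014/45539)*(1/11773083) = 26400002/76590632391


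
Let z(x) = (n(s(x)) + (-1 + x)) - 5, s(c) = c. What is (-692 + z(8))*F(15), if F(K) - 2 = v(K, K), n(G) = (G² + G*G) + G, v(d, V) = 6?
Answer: -4432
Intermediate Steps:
n(G) = G + 2*G² (n(G) = (G² + G²) + G = 2*G² + G = G + 2*G²)
F(K) = 8 (F(K) = 2 + 6 = 8)
z(x) = -6 + x + x*(1 + 2*x) (z(x) = (x*(1 + 2*x) + (-1 + x)) - 5 = (-1 + x + x*(1 + 2*x)) - 5 = -6 + x + x*(1 + 2*x))
(-692 + z(8))*F(15) = (-692 + (-6 + 2*8 + 2*8²))*8 = (-692 + (-6 + 16 + 2*64))*8 = (-692 + (-6 + 16 + 128))*8 = (-692 + 138)*8 = -554*8 = -4432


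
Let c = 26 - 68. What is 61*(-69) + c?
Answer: -4251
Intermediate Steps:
c = -42
61*(-69) + c = 61*(-69) - 42 = -4209 - 42 = -4251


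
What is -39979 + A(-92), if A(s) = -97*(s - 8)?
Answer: -30279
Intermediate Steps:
A(s) = 776 - 97*s (A(s) = -97*(-8 + s) = 776 - 97*s)
-39979 + A(-92) = -39979 + (776 - 97*(-92)) = -39979 + (776 + 8924) = -39979 + 9700 = -30279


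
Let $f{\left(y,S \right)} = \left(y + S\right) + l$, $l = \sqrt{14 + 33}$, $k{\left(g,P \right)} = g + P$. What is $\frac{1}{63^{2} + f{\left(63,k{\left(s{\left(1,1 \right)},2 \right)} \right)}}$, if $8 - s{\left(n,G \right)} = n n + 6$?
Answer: $\frac{4035}{16281178} - \frac{\sqrt{47}}{16281178} \approx 0.00024741$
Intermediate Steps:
$s{\left(n,G \right)} = 2 - n^{2}$ ($s{\left(n,G \right)} = 8 - \left(n n + 6\right) = 8 - \left(n^{2} + 6\right) = 8 - \left(6 + n^{2}\right) = 2 - n^{2}$)
$k{\left(g,P \right)} = P + g$
$l = \sqrt{47} \approx 6.8557$
$f{\left(y,S \right)} = S + y + \sqrt{47}$ ($f{\left(y,S \right)} = \left(y + S\right) + \sqrt{47} = \left(S + y\right) + \sqrt{47} = S + y + \sqrt{47}$)
$\frac{1}{63^{2} + f{\left(63,k{\left(s{\left(1,1 \right)},2 \right)} \right)}} = \frac{1}{63^{2} + \left(\left(2 + \left(2 - 1^{2}\right)\right) + 63 + \sqrt{47}\right)} = \frac{1}{3969 + \left(\left(2 + \left(2 - 1\right)\right) + 63 + \sqrt{47}\right)} = \frac{1}{3969 + \left(\left(2 + 1\right) + 63 + \sqrt{47}\right)} = \frac{1}{3969 + \left(3 + 63 + \sqrt{47}\right)} = \frac{1}{3969 + \left(66 + \sqrt{47}\right)} = \frac{1}{4035 + \sqrt{47}}$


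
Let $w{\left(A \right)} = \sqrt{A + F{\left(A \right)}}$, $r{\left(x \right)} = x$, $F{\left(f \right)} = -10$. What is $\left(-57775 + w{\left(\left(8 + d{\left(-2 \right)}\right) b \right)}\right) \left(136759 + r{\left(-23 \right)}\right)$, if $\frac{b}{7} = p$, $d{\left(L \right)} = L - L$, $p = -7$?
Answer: $-7899922400 + 136736 i \sqrt{402} \approx -7.8999 \cdot 10^{9} + 2.7415 \cdot 10^{6} i$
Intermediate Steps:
$d{\left(L \right)} = 0$
$b = -49$ ($b = 7 \left(-7\right) = -49$)
$w{\left(A \right)} = \sqrt{-10 + A}$ ($w{\left(A \right)} = \sqrt{A - 10} = \sqrt{-10 + A}$)
$\left(-57775 + w{\left(\left(8 + d{\left(-2 \right)}\right) b \right)}\right) \left(136759 + r{\left(-23 \right)}\right) = \left(-57775 + \sqrt{-10 + \left(8 + 0\right) \left(-49\right)}\right) \left(136759 - 23\right) = \left(-57775 + \sqrt{-10 + 8 \left(-49\right)}\right) 136736 = \left(-57775 + \sqrt{-10 - 392}\right) 136736 = \left(-57775 + \sqrt{-402}\right) 136736 = \left(-57775 + i \sqrt{402}\right) 136736 = -7899922400 + 136736 i \sqrt{402}$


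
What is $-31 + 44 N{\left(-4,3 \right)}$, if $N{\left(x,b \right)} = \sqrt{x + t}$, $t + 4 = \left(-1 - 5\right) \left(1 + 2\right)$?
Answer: $-31 + 44 i \sqrt{26} \approx -31.0 + 224.36 i$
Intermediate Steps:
$t = -22$ ($t = -4 + \left(-1 - 5\right) \left(1 + 2\right) = -4 - 18 = -22$)
$N{\left(x,b \right)} = \sqrt{-22 + x}$ ($N{\left(x,b \right)} = \sqrt{x - 22} = \sqrt{-22 + x}$)
$-31 + 44 N{\left(-4,3 \right)} = -31 + 44 \sqrt{-22 - 4} = -31 + 44 \sqrt{-26} = -31 + 44 i \sqrt{26}$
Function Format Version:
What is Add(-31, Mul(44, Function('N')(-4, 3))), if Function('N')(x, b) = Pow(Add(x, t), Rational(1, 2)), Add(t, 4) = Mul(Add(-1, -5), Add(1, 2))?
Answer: Add(-31, Mul(44, I, Pow(26, Rational(1, 2)))) ≈ Add(-31.000, Mul(224.36, I))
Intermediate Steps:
t = -22 (t = Add(-4, Mul(Add(-1, -5), Add(1, 2))) = Add(-4, Mul(-6, 3)) = Add(-4, -18) = -22)
Function('N')(x, b) = Pow(Add(-22, x), Rational(1, 2)) (Function('N')(x, b) = Pow(Add(x, -22), Rational(1, 2)) = Pow(Add(-22, x), Rational(1, 2)))
Add(-31, Mul(44, Function('N')(-4, 3))) = Add(-31, Mul(44, Pow(Add(-22, -4), Rational(1, 2)))) = Add(-31, Mul(44, Pow(-26, Rational(1, 2)))) = Add(-31, Mul(44, Mul(I, Pow(26, Rational(1, 2))))) = Add(-31, Mul(44, I, Pow(26, Rational(1, 2))))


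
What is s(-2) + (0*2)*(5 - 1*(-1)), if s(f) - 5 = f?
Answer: 3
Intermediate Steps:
s(f) = 5 + f
s(-2) + (0*2)*(5 - 1*(-1)) = (5 - 2) + (0*2)*(5 - 1*(-1)) = 3 + 0*(5 + 1) = 3 + 0*6 = 3 + 0 = 3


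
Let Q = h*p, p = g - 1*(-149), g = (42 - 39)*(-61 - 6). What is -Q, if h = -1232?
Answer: -64064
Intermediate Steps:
g = -201 (g = 3*(-67) = -201)
p = -52 (p = -201 - 1*(-149) = -201 + 149 = -52)
Q = 64064 (Q = -1232*(-52) = 64064)
-Q = -1*64064 = -64064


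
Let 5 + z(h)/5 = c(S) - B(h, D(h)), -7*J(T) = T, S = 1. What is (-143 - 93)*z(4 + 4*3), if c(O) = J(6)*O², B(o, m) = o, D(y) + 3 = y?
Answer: 180540/7 ≈ 25791.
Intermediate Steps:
D(y) = -3 + y
J(T) = -T/7
c(O) = -6*O²/7 (c(O) = (-⅐*6)*O² = -6*O²/7)
z(h) = -205/7 - 5*h (z(h) = -25 + 5*(-6/7*1² - h) = -25 + 5*(-6/7*1 - h) = -25 + 5*(-6/7 - h) = -25 + (-30/7 - 5*h) = -205/7 - 5*h)
(-143 - 93)*z(4 + 4*3) = (-143 - 93)*(-205/7 - 5*(4 + 4*3)) = -236*(-205/7 - 5*(4 + 12)) = -236*(-205/7 - 5*16) = -236*(-205/7 - 80) = -236*(-765/7) = 180540/7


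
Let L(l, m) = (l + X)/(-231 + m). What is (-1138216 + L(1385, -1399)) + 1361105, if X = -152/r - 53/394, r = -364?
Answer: 13026033727841/58442020 ≈ 2.2289e+5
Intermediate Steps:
X = 10149/35854 (X = -152/(-364) - 53/394 = -152*(-1/364) - 53*1/394 = 38/91 - 53/394 = 10149/35854 ≈ 0.28306)
L(l, m) = (10149/35854 + l)/(-231 + m) (L(l, m) = (l + 10149/35854)/(-231 + m) = (10149/35854 + l)/(-231 + m))
(-1138216 + L(1385, -1399)) + 1361105 = (-1138216 + (10149/35854 + 1385)/(-231 - 1399)) + 1361105 = (-1138216 + (49667939/35854)/(-1630)) + 1361105 = (-1138216 - 1/1630*49667939/35854) + 1361105 = (-1138216 - 49667939/58442020) + 1361105 = -66519691904259/58442020 + 1361105 = 13026033727841/58442020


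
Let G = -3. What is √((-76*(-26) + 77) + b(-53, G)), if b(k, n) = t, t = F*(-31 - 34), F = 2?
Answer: √1923 ≈ 43.852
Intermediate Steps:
t = -130 (t = 2*(-31 - 34) = 2*(-65) = -130)
b(k, n) = -130
√((-76*(-26) + 77) + b(-53, G)) = √((-76*(-26) + 77) - 130) = √((1976 + 77) - 130) = √(2053 - 130) = √1923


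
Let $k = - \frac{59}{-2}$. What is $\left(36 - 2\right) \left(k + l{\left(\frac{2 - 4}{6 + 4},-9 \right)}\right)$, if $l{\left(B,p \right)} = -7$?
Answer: $765$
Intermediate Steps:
$k = \frac{59}{2}$ ($k = - \frac{59 \left(-1\right)}{2} = \left(-1\right) \left(- \frac{59}{2}\right) = \frac{59}{2} \approx 29.5$)
$\left(36 - 2\right) \left(k + l{\left(\frac{2 - 4}{6 + 4},-9 \right)}\right) = \left(36 - 2\right) \left(\frac{59}{2} - 7\right) = 34 \cdot \frac{45}{2} = 765$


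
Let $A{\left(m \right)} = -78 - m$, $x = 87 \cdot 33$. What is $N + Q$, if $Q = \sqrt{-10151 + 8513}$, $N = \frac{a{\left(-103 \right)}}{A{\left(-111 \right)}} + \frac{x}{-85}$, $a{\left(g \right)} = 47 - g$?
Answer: $- \frac{27331}{935} + 3 i \sqrt{182} \approx -29.231 + 40.472 i$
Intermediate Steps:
$x = 2871$
$N = - \frac{27331}{935}$ ($N = \frac{47 - -103}{-78 - -111} + \frac{2871}{-85} = \frac{47 + 103}{-78 + 111} + 2871 \left(- \frac{1}{85}\right) = \frac{150}{33} - \frac{2871}{85} = 150 \cdot \frac{1}{33} - \frac{2871}{85} = \frac{50}{11} - \frac{2871}{85} = - \frac{27331}{935} \approx -29.231$)
$Q = 3 i \sqrt{182}$ ($Q = \sqrt{-1638} = 3 i \sqrt{182} \approx 40.472 i$)
$N + Q = - \frac{27331}{935} + 3 i \sqrt{182}$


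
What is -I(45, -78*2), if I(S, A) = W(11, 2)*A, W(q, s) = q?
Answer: 1716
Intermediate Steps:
I(S, A) = 11*A
-I(45, -78*2) = -11*(-78*2) = -11*(-156) = -1*(-1716) = 1716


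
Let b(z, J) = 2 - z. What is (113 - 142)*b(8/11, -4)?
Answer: -406/11 ≈ -36.909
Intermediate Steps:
(113 - 142)*b(8/11, -4) = (113 - 142)*(2 - 8/11) = -29*(2 - 8/11) = -29*14/11 = -406/11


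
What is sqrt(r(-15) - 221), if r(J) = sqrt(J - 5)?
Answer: sqrt(-221 + 2*I*sqrt(5)) ≈ 0.1504 + 14.867*I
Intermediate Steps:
r(J) = sqrt(-5 + J)
sqrt(r(-15) - 221) = sqrt(sqrt(-5 - 15) - 221) = sqrt(sqrt(-20) - 221) = sqrt(2*I*sqrt(5) - 221) = sqrt(-221 + 2*I*sqrt(5))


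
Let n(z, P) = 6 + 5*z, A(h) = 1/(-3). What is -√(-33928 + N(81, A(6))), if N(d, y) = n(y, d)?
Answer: -I*√305313/3 ≈ -184.18*I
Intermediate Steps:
A(h) = -⅓ (A(h) = 1*(-⅓) = -⅓)
N(d, y) = 6 + 5*y
-√(-33928 + N(81, A(6))) = -√(-33928 + (6 + 5*(-⅓))) = -√(-33928 + (6 - 5/3)) = -√(-33928 + 13/3) = -√(-101771/3) = -I*√305313/3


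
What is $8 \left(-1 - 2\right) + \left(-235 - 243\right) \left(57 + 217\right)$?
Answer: $-130996$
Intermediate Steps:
$8 \left(-1 - 2\right) + \left(-235 - 243\right) \left(57 + 217\right) = 8 \left(-3\right) - 130972 = -24 - 130972 = -130996$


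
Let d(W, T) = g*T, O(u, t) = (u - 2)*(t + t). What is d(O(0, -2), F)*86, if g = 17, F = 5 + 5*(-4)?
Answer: -21930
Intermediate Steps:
F = -15 (F = 5 - 20 = -15)
O(u, t) = 2*t*(-2 + u) (O(u, t) = (-2 + u)*(2*t) = 2*t*(-2 + u))
d(W, T) = 17*T
d(O(0, -2), F)*86 = (17*(-15))*86 = -255*86 = -21930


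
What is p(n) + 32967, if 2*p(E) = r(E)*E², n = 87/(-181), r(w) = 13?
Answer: 2160162171/65522 ≈ 32969.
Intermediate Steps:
n = -87/181 (n = 87*(-1/181) = -87/181 ≈ -0.48066)
p(E) = 13*E²/2 (p(E) = (13*E²)/2 = 13*E²/2)
p(n) + 32967 = 13*(-87/181)²/2 + 32967 = (13/2)*(7569/32761) + 32967 = 98397/65522 + 32967 = 2160162171/65522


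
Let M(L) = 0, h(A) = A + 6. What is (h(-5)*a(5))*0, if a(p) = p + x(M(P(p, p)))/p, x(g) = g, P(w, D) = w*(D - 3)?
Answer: 0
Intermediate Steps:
h(A) = 6 + A
P(w, D) = w*(-3 + D)
a(p) = p (a(p) = p + 0/p = p + 0 = p)
(h(-5)*a(5))*0 = ((6 - 5)*5)*0 = (1*5)*0 = 5*0 = 0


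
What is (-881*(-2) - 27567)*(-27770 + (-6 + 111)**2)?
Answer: 432104725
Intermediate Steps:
(-881*(-2) - 27567)*(-27770 + (-6 + 111)**2) = (1762 - 27567)*(-27770 + 105**2) = -25805*(-27770 + 11025) = -25805*(-16745) = 432104725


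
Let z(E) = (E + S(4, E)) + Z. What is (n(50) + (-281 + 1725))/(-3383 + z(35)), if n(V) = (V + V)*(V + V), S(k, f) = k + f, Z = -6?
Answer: -11444/3315 ≈ -3.4522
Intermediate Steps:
S(k, f) = f + k
n(V) = 4*V**2 (n(V) = (2*V)*(2*V) = 4*V**2)
z(E) = -2 + 2*E (z(E) = (E + (E + 4)) - 6 = (E + (4 + E)) - 6 = (4 + 2*E) - 6 = -2 + 2*E)
(n(50) + (-281 + 1725))/(-3383 + z(35)) = (4*50**2 + (-281 + 1725))/(-3383 + (-2 + 2*35)) = (4*2500 + 1444)/(-3383 + (-2 + 70)) = (10000 + 1444)/(-3383 + 68) = 11444/(-3315) = 11444*(-1/3315) = -11444/3315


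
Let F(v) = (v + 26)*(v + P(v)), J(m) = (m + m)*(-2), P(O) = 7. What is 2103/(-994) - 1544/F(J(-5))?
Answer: -2073331/617274 ≈ -3.3588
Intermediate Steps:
J(m) = -4*m (J(m) = (2*m)*(-2) = -4*m)
F(v) = (7 + v)*(26 + v) (F(v) = (v + 26)*(v + 7) = (26 + v)*(7 + v) = (7 + v)*(26 + v))
2103/(-994) - 1544/F(J(-5)) = 2103/(-994) - 1544/(182 + (-4*(-5))² + 33*(-4*(-5))) = 2103*(-1/994) - 1544/(182 + 20² + 33*20) = -2103/994 - 1544/(182 + 400 + 660) = -2103/994 - 1544/1242 = -2103/994 - 1544*1/1242 = -2103/994 - 772/621 = -2073331/617274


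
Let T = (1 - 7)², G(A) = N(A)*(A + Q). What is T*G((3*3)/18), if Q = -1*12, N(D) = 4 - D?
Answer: -1449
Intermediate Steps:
Q = -12
G(A) = (-12 + A)*(4 - A) (G(A) = (4 - A)*(A - 12) = (4 - A)*(-12 + A) = (-12 + A)*(4 - A))
T = 36 (T = (-6)² = 36)
T*G((3*3)/18) = 36*(-(-12 + (3*3)/18)*(-4 + (3*3)/18)) = 36*(-(-12 + 9*(1/18))*(-4 + 9*(1/18))) = 36*(-(-12 + ½)*(-4 + ½)) = 36*(-1*(-23/2)*(-7/2)) = 36*(-161/4) = -1449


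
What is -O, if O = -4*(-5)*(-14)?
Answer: 280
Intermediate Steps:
O = -280 (O = 20*(-14) = -280)
-O = -1*(-280) = 280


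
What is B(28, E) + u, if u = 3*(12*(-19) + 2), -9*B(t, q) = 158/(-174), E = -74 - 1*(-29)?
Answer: -530795/783 ≈ -677.90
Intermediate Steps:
E = -45 (E = -74 + 29 = -45)
B(t, q) = 79/783 (B(t, q) = -158/(9*(-174)) = -158*(-1)/(9*174) = -⅑*(-79/87) = 79/783)
u = -678 (u = 3*(-228 + 2) = 3*(-226) = -678)
B(28, E) + u = 79/783 - 678 = -530795/783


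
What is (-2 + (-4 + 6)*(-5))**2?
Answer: 144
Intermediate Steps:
(-2 + (-4 + 6)*(-5))**2 = (-2 + 2*(-5))**2 = (-2 - 10)**2 = (-12)**2 = 144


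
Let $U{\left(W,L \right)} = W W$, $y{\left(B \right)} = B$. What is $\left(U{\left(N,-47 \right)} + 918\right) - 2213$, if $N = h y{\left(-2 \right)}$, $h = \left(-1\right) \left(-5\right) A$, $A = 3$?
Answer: $-395$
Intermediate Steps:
$h = 15$ ($h = \left(-1\right) \left(-5\right) 3 = 5 \cdot 3 = 15$)
$N = -30$ ($N = 15 \left(-2\right) = -30$)
$U{\left(W,L \right)} = W^{2}$
$\left(U{\left(N,-47 \right)} + 918\right) - 2213 = \left(\left(-30\right)^{2} + 918\right) - 2213 = \left(900 + 918\right) - 2213 = 1818 - 2213 = -395$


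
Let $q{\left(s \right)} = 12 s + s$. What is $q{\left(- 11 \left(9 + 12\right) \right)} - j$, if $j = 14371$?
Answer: $-17374$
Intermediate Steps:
$q{\left(s \right)} = 13 s$
$q{\left(- 11 \left(9 + 12\right) \right)} - j = 13 \left(- 11 \left(9 + 12\right)\right) - 14371 = 13 \left(\left(-11\right) 21\right) - 14371 = 13 \left(-231\right) - 14371 = -3003 - 14371 = -17374$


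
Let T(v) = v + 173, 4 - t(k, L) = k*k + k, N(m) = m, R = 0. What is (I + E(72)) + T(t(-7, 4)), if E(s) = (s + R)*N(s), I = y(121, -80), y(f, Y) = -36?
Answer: 5283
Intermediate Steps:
I = -36
t(k, L) = 4 - k - k² (t(k, L) = 4 - (k*k + k) = 4 - (k² + k) = 4 - (k + k²) = 4 + (-k - k²) = 4 - k - k²)
E(s) = s² (E(s) = (s + 0)*s = s*s = s²)
T(v) = 173 + v
(I + E(72)) + T(t(-7, 4)) = (-36 + 72²) + (173 + (4 - 1*(-7) - 1*(-7)²)) = (-36 + 5184) + (173 + (4 + 7 - 1*49)) = 5148 + (173 + (4 + 7 - 49)) = 5148 + (173 - 38) = 5148 + 135 = 5283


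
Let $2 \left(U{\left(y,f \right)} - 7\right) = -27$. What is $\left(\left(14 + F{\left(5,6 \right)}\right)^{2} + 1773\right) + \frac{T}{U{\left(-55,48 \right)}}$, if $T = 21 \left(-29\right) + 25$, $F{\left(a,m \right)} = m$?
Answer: $\frac{29417}{13} \approx 2262.8$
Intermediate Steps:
$U{\left(y,f \right)} = - \frac{13}{2}$ ($U{\left(y,f \right)} = 7 + \frac{1}{2} \left(-27\right) = 7 - \frac{27}{2} = - \frac{13}{2}$)
$T = -584$ ($T = -609 + 25 = -584$)
$\left(\left(14 + F{\left(5,6 \right)}\right)^{2} + 1773\right) + \frac{T}{U{\left(-55,48 \right)}} = \left(\left(14 + 6\right)^{2} + 1773\right) - \frac{584}{- \frac{13}{2}} = \left(20^{2} + 1773\right) - - \frac{1168}{13} = \left(400 + 1773\right) + \frac{1168}{13} = 2173 + \frac{1168}{13} = \frac{29417}{13}$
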